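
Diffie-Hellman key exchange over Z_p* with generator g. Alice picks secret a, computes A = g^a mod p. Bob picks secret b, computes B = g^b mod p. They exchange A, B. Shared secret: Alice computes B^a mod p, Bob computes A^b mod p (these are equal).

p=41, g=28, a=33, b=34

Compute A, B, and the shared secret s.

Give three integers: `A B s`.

A = 28^33 mod 41  (bits of 33 = 100001)
  bit 0 = 1: r = r^2 * 28 mod 41 = 1^2 * 28 = 1*28 = 28
  bit 1 = 0: r = r^2 mod 41 = 28^2 = 5
  bit 2 = 0: r = r^2 mod 41 = 5^2 = 25
  bit 3 = 0: r = r^2 mod 41 = 25^2 = 10
  bit 4 = 0: r = r^2 mod 41 = 10^2 = 18
  bit 5 = 1: r = r^2 * 28 mod 41 = 18^2 * 28 = 37*28 = 11
  -> A = 11
B = 28^34 mod 41  (bits of 34 = 100010)
  bit 0 = 1: r = r^2 * 28 mod 41 = 1^2 * 28 = 1*28 = 28
  bit 1 = 0: r = r^2 mod 41 = 28^2 = 5
  bit 2 = 0: r = r^2 mod 41 = 5^2 = 25
  bit 3 = 0: r = r^2 mod 41 = 25^2 = 10
  bit 4 = 1: r = r^2 * 28 mod 41 = 10^2 * 28 = 18*28 = 12
  bit 5 = 0: r = r^2 mod 41 = 12^2 = 21
  -> B = 21
s = B^a = 21^33 mod 41  (bits of 33 = 100001)
  bit 0 = 1: r = r^2 * 21 mod 41 = 1^2 * 21 = 1*21 = 21
  bit 1 = 0: r = r^2 mod 41 = 21^2 = 31
  bit 2 = 0: r = r^2 mod 41 = 31^2 = 18
  bit 3 = 0: r = r^2 mod 41 = 18^2 = 37
  bit 4 = 0: r = r^2 mod 41 = 37^2 = 16
  bit 5 = 1: r = r^2 * 21 mod 41 = 16^2 * 21 = 10*21 = 5
  -> s = B^a = 5

Answer: 11 21 5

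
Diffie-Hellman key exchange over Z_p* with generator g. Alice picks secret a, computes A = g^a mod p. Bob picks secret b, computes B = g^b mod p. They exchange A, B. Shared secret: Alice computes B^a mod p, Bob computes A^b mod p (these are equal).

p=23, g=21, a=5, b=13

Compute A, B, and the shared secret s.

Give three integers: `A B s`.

A = 21^5 mod 23  (bits of 5 = 101)
  bit 0 = 1: r = r^2 * 21 mod 23 = 1^2 * 21 = 1*21 = 21
  bit 1 = 0: r = r^2 mod 23 = 21^2 = 4
  bit 2 = 1: r = r^2 * 21 mod 23 = 4^2 * 21 = 16*21 = 14
  -> A = 14
B = 21^13 mod 23  (bits of 13 = 1101)
  bit 0 = 1: r = r^2 * 21 mod 23 = 1^2 * 21 = 1*21 = 21
  bit 1 = 1: r = r^2 * 21 mod 23 = 21^2 * 21 = 4*21 = 15
  bit 2 = 0: r = r^2 mod 23 = 15^2 = 18
  bit 3 = 1: r = r^2 * 21 mod 23 = 18^2 * 21 = 2*21 = 19
  -> B = 19
s = B^a = 19^5 mod 23  (bits of 5 = 101)
  bit 0 = 1: r = r^2 * 19 mod 23 = 1^2 * 19 = 1*19 = 19
  bit 1 = 0: r = r^2 mod 23 = 19^2 = 16
  bit 2 = 1: r = r^2 * 19 mod 23 = 16^2 * 19 = 3*19 = 11
  -> s = B^a = 11

Answer: 14 19 11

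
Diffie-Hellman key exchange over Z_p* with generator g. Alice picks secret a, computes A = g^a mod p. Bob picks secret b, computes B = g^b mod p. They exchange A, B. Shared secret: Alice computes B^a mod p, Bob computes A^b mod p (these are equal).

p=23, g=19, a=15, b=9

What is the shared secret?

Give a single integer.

Answer: 5

Derivation:
A = 19^15 mod 23  (bits of 15 = 1111)
  bit 0 = 1: r = r^2 * 19 mod 23 = 1^2 * 19 = 1*19 = 19
  bit 1 = 1: r = r^2 * 19 mod 23 = 19^2 * 19 = 16*19 = 5
  bit 2 = 1: r = r^2 * 19 mod 23 = 5^2 * 19 = 2*19 = 15
  bit 3 = 1: r = r^2 * 19 mod 23 = 15^2 * 19 = 18*19 = 20
  -> A = 20
B = 19^9 mod 23  (bits of 9 = 1001)
  bit 0 = 1: r = r^2 * 19 mod 23 = 1^2 * 19 = 1*19 = 19
  bit 1 = 0: r = r^2 mod 23 = 19^2 = 16
  bit 2 = 0: r = r^2 mod 23 = 16^2 = 3
  bit 3 = 1: r = r^2 * 19 mod 23 = 3^2 * 19 = 9*19 = 10
  -> B = 10
s = B^a = 10^15 mod 23  (bits of 15 = 1111)
  bit 0 = 1: r = r^2 * 10 mod 23 = 1^2 * 10 = 1*10 = 10
  bit 1 = 1: r = r^2 * 10 mod 23 = 10^2 * 10 = 8*10 = 11
  bit 2 = 1: r = r^2 * 10 mod 23 = 11^2 * 10 = 6*10 = 14
  bit 3 = 1: r = r^2 * 10 mod 23 = 14^2 * 10 = 12*10 = 5
  -> s = B^a = 5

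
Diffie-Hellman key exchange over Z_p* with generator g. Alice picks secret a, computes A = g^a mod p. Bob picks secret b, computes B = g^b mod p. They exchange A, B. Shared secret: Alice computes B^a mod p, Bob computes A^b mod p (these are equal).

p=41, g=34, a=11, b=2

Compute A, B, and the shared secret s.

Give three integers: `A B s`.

A = 34^11 mod 41  (bits of 11 = 1011)
  bit 0 = 1: r = r^2 * 34 mod 41 = 1^2 * 34 = 1*34 = 34
  bit 1 = 0: r = r^2 mod 41 = 34^2 = 8
  bit 2 = 1: r = r^2 * 34 mod 41 = 8^2 * 34 = 23*34 = 3
  bit 3 = 1: r = r^2 * 34 mod 41 = 3^2 * 34 = 9*34 = 19
  -> A = 19
B = 34^2 mod 41  (bits of 2 = 10)
  bit 0 = 1: r = r^2 * 34 mod 41 = 1^2 * 34 = 1*34 = 34
  bit 1 = 0: r = r^2 mod 41 = 34^2 = 8
  -> B = 8
s = B^a = 8^11 mod 41  (bits of 11 = 1011)
  bit 0 = 1: r = r^2 * 8 mod 41 = 1^2 * 8 = 1*8 = 8
  bit 1 = 0: r = r^2 mod 41 = 8^2 = 23
  bit 2 = 1: r = r^2 * 8 mod 41 = 23^2 * 8 = 37*8 = 9
  bit 3 = 1: r = r^2 * 8 mod 41 = 9^2 * 8 = 40*8 = 33
  -> s = B^a = 33

Answer: 19 8 33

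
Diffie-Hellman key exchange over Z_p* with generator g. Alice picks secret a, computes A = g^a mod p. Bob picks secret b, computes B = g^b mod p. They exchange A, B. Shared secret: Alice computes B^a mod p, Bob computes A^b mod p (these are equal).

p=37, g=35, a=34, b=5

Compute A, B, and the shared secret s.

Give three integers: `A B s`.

Answer: 28 5 3

Derivation:
A = 35^34 mod 37  (bits of 34 = 100010)
  bit 0 = 1: r = r^2 * 35 mod 37 = 1^2 * 35 = 1*35 = 35
  bit 1 = 0: r = r^2 mod 37 = 35^2 = 4
  bit 2 = 0: r = r^2 mod 37 = 4^2 = 16
  bit 3 = 0: r = r^2 mod 37 = 16^2 = 34
  bit 4 = 1: r = r^2 * 35 mod 37 = 34^2 * 35 = 9*35 = 19
  bit 5 = 0: r = r^2 mod 37 = 19^2 = 28
  -> A = 28
B = 35^5 mod 37  (bits of 5 = 101)
  bit 0 = 1: r = r^2 * 35 mod 37 = 1^2 * 35 = 1*35 = 35
  bit 1 = 0: r = r^2 mod 37 = 35^2 = 4
  bit 2 = 1: r = r^2 * 35 mod 37 = 4^2 * 35 = 16*35 = 5
  -> B = 5
s = B^a = 5^34 mod 37  (bits of 34 = 100010)
  bit 0 = 1: r = r^2 * 5 mod 37 = 1^2 * 5 = 1*5 = 5
  bit 1 = 0: r = r^2 mod 37 = 5^2 = 25
  bit 2 = 0: r = r^2 mod 37 = 25^2 = 33
  bit 3 = 0: r = r^2 mod 37 = 33^2 = 16
  bit 4 = 1: r = r^2 * 5 mod 37 = 16^2 * 5 = 34*5 = 22
  bit 5 = 0: r = r^2 mod 37 = 22^2 = 3
  -> s = B^a = 3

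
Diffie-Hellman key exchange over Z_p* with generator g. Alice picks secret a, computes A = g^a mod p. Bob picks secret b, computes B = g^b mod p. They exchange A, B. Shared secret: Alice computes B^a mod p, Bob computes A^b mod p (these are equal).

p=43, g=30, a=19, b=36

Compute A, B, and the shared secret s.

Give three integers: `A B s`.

Answer: 29 35 41

Derivation:
A = 30^19 mod 43  (bits of 19 = 10011)
  bit 0 = 1: r = r^2 * 30 mod 43 = 1^2 * 30 = 1*30 = 30
  bit 1 = 0: r = r^2 mod 43 = 30^2 = 40
  bit 2 = 0: r = r^2 mod 43 = 40^2 = 9
  bit 3 = 1: r = r^2 * 30 mod 43 = 9^2 * 30 = 38*30 = 22
  bit 4 = 1: r = r^2 * 30 mod 43 = 22^2 * 30 = 11*30 = 29
  -> A = 29
B = 30^36 mod 43  (bits of 36 = 100100)
  bit 0 = 1: r = r^2 * 30 mod 43 = 1^2 * 30 = 1*30 = 30
  bit 1 = 0: r = r^2 mod 43 = 30^2 = 40
  bit 2 = 0: r = r^2 mod 43 = 40^2 = 9
  bit 3 = 1: r = r^2 * 30 mod 43 = 9^2 * 30 = 38*30 = 22
  bit 4 = 0: r = r^2 mod 43 = 22^2 = 11
  bit 5 = 0: r = r^2 mod 43 = 11^2 = 35
  -> B = 35
s = B^a = 35^19 mod 43  (bits of 19 = 10011)
  bit 0 = 1: r = r^2 * 35 mod 43 = 1^2 * 35 = 1*35 = 35
  bit 1 = 0: r = r^2 mod 43 = 35^2 = 21
  bit 2 = 0: r = r^2 mod 43 = 21^2 = 11
  bit 3 = 1: r = r^2 * 35 mod 43 = 11^2 * 35 = 35*35 = 21
  bit 4 = 1: r = r^2 * 35 mod 43 = 21^2 * 35 = 11*35 = 41
  -> s = B^a = 41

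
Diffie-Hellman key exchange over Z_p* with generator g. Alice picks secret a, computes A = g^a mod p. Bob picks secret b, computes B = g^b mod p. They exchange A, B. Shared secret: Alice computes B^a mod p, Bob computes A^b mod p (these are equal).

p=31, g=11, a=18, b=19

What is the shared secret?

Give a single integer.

Answer: 16

Derivation:
A = 11^18 mod 31  (bits of 18 = 10010)
  bit 0 = 1: r = r^2 * 11 mod 31 = 1^2 * 11 = 1*11 = 11
  bit 1 = 0: r = r^2 mod 31 = 11^2 = 28
  bit 2 = 0: r = r^2 mod 31 = 28^2 = 9
  bit 3 = 1: r = r^2 * 11 mod 31 = 9^2 * 11 = 19*11 = 23
  bit 4 = 0: r = r^2 mod 31 = 23^2 = 2
  -> A = 2
B = 11^19 mod 31  (bits of 19 = 10011)
  bit 0 = 1: r = r^2 * 11 mod 31 = 1^2 * 11 = 1*11 = 11
  bit 1 = 0: r = r^2 mod 31 = 11^2 = 28
  bit 2 = 0: r = r^2 mod 31 = 28^2 = 9
  bit 3 = 1: r = r^2 * 11 mod 31 = 9^2 * 11 = 19*11 = 23
  bit 4 = 1: r = r^2 * 11 mod 31 = 23^2 * 11 = 2*11 = 22
  -> B = 22
s = B^a = 22^18 mod 31  (bits of 18 = 10010)
  bit 0 = 1: r = r^2 * 22 mod 31 = 1^2 * 22 = 1*22 = 22
  bit 1 = 0: r = r^2 mod 31 = 22^2 = 19
  bit 2 = 0: r = r^2 mod 31 = 19^2 = 20
  bit 3 = 1: r = r^2 * 22 mod 31 = 20^2 * 22 = 28*22 = 27
  bit 4 = 0: r = r^2 mod 31 = 27^2 = 16
  -> s = B^a = 16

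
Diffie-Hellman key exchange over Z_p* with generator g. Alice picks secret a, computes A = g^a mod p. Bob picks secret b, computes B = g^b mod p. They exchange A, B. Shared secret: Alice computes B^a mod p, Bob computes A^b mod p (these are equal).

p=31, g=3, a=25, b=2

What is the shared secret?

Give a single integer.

Answer: 5

Derivation:
A = 3^25 mod 31  (bits of 25 = 11001)
  bit 0 = 1: r = r^2 * 3 mod 31 = 1^2 * 3 = 1*3 = 3
  bit 1 = 1: r = r^2 * 3 mod 31 = 3^2 * 3 = 9*3 = 27
  bit 2 = 0: r = r^2 mod 31 = 27^2 = 16
  bit 3 = 0: r = r^2 mod 31 = 16^2 = 8
  bit 4 = 1: r = r^2 * 3 mod 31 = 8^2 * 3 = 2*3 = 6
  -> A = 6
B = 3^2 mod 31  (bits of 2 = 10)
  bit 0 = 1: r = r^2 * 3 mod 31 = 1^2 * 3 = 1*3 = 3
  bit 1 = 0: r = r^2 mod 31 = 3^2 = 9
  -> B = 9
s = B^a = 9^25 mod 31  (bits of 25 = 11001)
  bit 0 = 1: r = r^2 * 9 mod 31 = 1^2 * 9 = 1*9 = 9
  bit 1 = 1: r = r^2 * 9 mod 31 = 9^2 * 9 = 19*9 = 16
  bit 2 = 0: r = r^2 mod 31 = 16^2 = 8
  bit 3 = 0: r = r^2 mod 31 = 8^2 = 2
  bit 4 = 1: r = r^2 * 9 mod 31 = 2^2 * 9 = 4*9 = 5
  -> s = B^a = 5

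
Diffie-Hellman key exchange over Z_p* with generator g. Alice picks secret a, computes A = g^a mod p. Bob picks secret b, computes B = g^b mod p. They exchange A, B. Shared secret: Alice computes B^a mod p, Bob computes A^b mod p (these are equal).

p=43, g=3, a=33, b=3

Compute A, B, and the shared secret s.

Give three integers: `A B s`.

Answer: 39 27 22

Derivation:
A = 3^33 mod 43  (bits of 33 = 100001)
  bit 0 = 1: r = r^2 * 3 mod 43 = 1^2 * 3 = 1*3 = 3
  bit 1 = 0: r = r^2 mod 43 = 3^2 = 9
  bit 2 = 0: r = r^2 mod 43 = 9^2 = 38
  bit 3 = 0: r = r^2 mod 43 = 38^2 = 25
  bit 4 = 0: r = r^2 mod 43 = 25^2 = 23
  bit 5 = 1: r = r^2 * 3 mod 43 = 23^2 * 3 = 13*3 = 39
  -> A = 39
B = 3^3 mod 43  (bits of 3 = 11)
  bit 0 = 1: r = r^2 * 3 mod 43 = 1^2 * 3 = 1*3 = 3
  bit 1 = 1: r = r^2 * 3 mod 43 = 3^2 * 3 = 9*3 = 27
  -> B = 27
s = B^a = 27^33 mod 43  (bits of 33 = 100001)
  bit 0 = 1: r = r^2 * 27 mod 43 = 1^2 * 27 = 1*27 = 27
  bit 1 = 0: r = r^2 mod 43 = 27^2 = 41
  bit 2 = 0: r = r^2 mod 43 = 41^2 = 4
  bit 3 = 0: r = r^2 mod 43 = 4^2 = 16
  bit 4 = 0: r = r^2 mod 43 = 16^2 = 41
  bit 5 = 1: r = r^2 * 27 mod 43 = 41^2 * 27 = 4*27 = 22
  -> s = B^a = 22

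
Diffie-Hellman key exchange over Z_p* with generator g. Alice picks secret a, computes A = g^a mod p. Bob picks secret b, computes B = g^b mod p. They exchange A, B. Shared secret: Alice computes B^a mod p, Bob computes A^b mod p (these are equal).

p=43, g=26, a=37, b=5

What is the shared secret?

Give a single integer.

Answer: 20

Derivation:
A = 26^37 mod 43  (bits of 37 = 100101)
  bit 0 = 1: r = r^2 * 26 mod 43 = 1^2 * 26 = 1*26 = 26
  bit 1 = 0: r = r^2 mod 43 = 26^2 = 31
  bit 2 = 0: r = r^2 mod 43 = 31^2 = 15
  bit 3 = 1: r = r^2 * 26 mod 43 = 15^2 * 26 = 10*26 = 2
  bit 4 = 0: r = r^2 mod 43 = 2^2 = 4
  bit 5 = 1: r = r^2 * 26 mod 43 = 4^2 * 26 = 16*26 = 29
  -> A = 29
B = 26^5 mod 43  (bits of 5 = 101)
  bit 0 = 1: r = r^2 * 26 mod 43 = 1^2 * 26 = 1*26 = 26
  bit 1 = 0: r = r^2 mod 43 = 26^2 = 31
  bit 2 = 1: r = r^2 * 26 mod 43 = 31^2 * 26 = 15*26 = 3
  -> B = 3
s = B^a = 3^37 mod 43  (bits of 37 = 100101)
  bit 0 = 1: r = r^2 * 3 mod 43 = 1^2 * 3 = 1*3 = 3
  bit 1 = 0: r = r^2 mod 43 = 3^2 = 9
  bit 2 = 0: r = r^2 mod 43 = 9^2 = 38
  bit 3 = 1: r = r^2 * 3 mod 43 = 38^2 * 3 = 25*3 = 32
  bit 4 = 0: r = r^2 mod 43 = 32^2 = 35
  bit 5 = 1: r = r^2 * 3 mod 43 = 35^2 * 3 = 21*3 = 20
  -> s = B^a = 20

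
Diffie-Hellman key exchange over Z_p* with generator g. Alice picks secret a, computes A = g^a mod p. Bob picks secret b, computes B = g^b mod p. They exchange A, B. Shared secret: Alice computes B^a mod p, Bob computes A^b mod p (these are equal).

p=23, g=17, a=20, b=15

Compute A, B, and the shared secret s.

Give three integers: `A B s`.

Answer: 16 15 9

Derivation:
A = 17^20 mod 23  (bits of 20 = 10100)
  bit 0 = 1: r = r^2 * 17 mod 23 = 1^2 * 17 = 1*17 = 17
  bit 1 = 0: r = r^2 mod 23 = 17^2 = 13
  bit 2 = 1: r = r^2 * 17 mod 23 = 13^2 * 17 = 8*17 = 21
  bit 3 = 0: r = r^2 mod 23 = 21^2 = 4
  bit 4 = 0: r = r^2 mod 23 = 4^2 = 16
  -> A = 16
B = 17^15 mod 23  (bits of 15 = 1111)
  bit 0 = 1: r = r^2 * 17 mod 23 = 1^2 * 17 = 1*17 = 17
  bit 1 = 1: r = r^2 * 17 mod 23 = 17^2 * 17 = 13*17 = 14
  bit 2 = 1: r = r^2 * 17 mod 23 = 14^2 * 17 = 12*17 = 20
  bit 3 = 1: r = r^2 * 17 mod 23 = 20^2 * 17 = 9*17 = 15
  -> B = 15
s = B^a = 15^20 mod 23  (bits of 20 = 10100)
  bit 0 = 1: r = r^2 * 15 mod 23 = 1^2 * 15 = 1*15 = 15
  bit 1 = 0: r = r^2 mod 23 = 15^2 = 18
  bit 2 = 1: r = r^2 * 15 mod 23 = 18^2 * 15 = 2*15 = 7
  bit 3 = 0: r = r^2 mod 23 = 7^2 = 3
  bit 4 = 0: r = r^2 mod 23 = 3^2 = 9
  -> s = B^a = 9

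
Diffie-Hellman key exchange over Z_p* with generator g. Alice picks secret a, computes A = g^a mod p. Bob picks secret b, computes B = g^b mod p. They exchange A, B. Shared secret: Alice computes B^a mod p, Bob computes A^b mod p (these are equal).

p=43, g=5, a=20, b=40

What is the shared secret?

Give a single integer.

Answer: 25

Derivation:
A = 5^20 mod 43  (bits of 20 = 10100)
  bit 0 = 1: r = r^2 * 5 mod 43 = 1^2 * 5 = 1*5 = 5
  bit 1 = 0: r = r^2 mod 43 = 5^2 = 25
  bit 2 = 1: r = r^2 * 5 mod 43 = 25^2 * 5 = 23*5 = 29
  bit 3 = 0: r = r^2 mod 43 = 29^2 = 24
  bit 4 = 0: r = r^2 mod 43 = 24^2 = 17
  -> A = 17
B = 5^40 mod 43  (bits of 40 = 101000)
  bit 0 = 1: r = r^2 * 5 mod 43 = 1^2 * 5 = 1*5 = 5
  bit 1 = 0: r = r^2 mod 43 = 5^2 = 25
  bit 2 = 1: r = r^2 * 5 mod 43 = 25^2 * 5 = 23*5 = 29
  bit 3 = 0: r = r^2 mod 43 = 29^2 = 24
  bit 4 = 0: r = r^2 mod 43 = 24^2 = 17
  bit 5 = 0: r = r^2 mod 43 = 17^2 = 31
  -> B = 31
s = B^a = 31^20 mod 43  (bits of 20 = 10100)
  bit 0 = 1: r = r^2 * 31 mod 43 = 1^2 * 31 = 1*31 = 31
  bit 1 = 0: r = r^2 mod 43 = 31^2 = 15
  bit 2 = 1: r = r^2 * 31 mod 43 = 15^2 * 31 = 10*31 = 9
  bit 3 = 0: r = r^2 mod 43 = 9^2 = 38
  bit 4 = 0: r = r^2 mod 43 = 38^2 = 25
  -> s = B^a = 25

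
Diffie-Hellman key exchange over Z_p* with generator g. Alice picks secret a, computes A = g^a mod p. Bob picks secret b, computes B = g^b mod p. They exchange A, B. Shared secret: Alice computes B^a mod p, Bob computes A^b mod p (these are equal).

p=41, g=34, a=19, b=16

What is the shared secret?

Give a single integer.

Answer: 18

Derivation:
A = 34^19 mod 41  (bits of 19 = 10011)
  bit 0 = 1: r = r^2 * 34 mod 41 = 1^2 * 34 = 1*34 = 34
  bit 1 = 0: r = r^2 mod 41 = 34^2 = 8
  bit 2 = 0: r = r^2 mod 41 = 8^2 = 23
  bit 3 = 1: r = r^2 * 34 mod 41 = 23^2 * 34 = 37*34 = 28
  bit 4 = 1: r = r^2 * 34 mod 41 = 28^2 * 34 = 5*34 = 6
  -> A = 6
B = 34^16 mod 41  (bits of 16 = 10000)
  bit 0 = 1: r = r^2 * 34 mod 41 = 1^2 * 34 = 1*34 = 34
  bit 1 = 0: r = r^2 mod 41 = 34^2 = 8
  bit 2 = 0: r = r^2 mod 41 = 8^2 = 23
  bit 3 = 0: r = r^2 mod 41 = 23^2 = 37
  bit 4 = 0: r = r^2 mod 41 = 37^2 = 16
  -> B = 16
s = B^a = 16^19 mod 41  (bits of 19 = 10011)
  bit 0 = 1: r = r^2 * 16 mod 41 = 1^2 * 16 = 1*16 = 16
  bit 1 = 0: r = r^2 mod 41 = 16^2 = 10
  bit 2 = 0: r = r^2 mod 41 = 10^2 = 18
  bit 3 = 1: r = r^2 * 16 mod 41 = 18^2 * 16 = 37*16 = 18
  bit 4 = 1: r = r^2 * 16 mod 41 = 18^2 * 16 = 37*16 = 18
  -> s = B^a = 18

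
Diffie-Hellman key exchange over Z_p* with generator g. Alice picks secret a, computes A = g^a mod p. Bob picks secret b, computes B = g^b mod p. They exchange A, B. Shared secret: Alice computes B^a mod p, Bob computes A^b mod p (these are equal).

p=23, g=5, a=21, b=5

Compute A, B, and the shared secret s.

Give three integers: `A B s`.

Answer: 14 20 15

Derivation:
A = 5^21 mod 23  (bits of 21 = 10101)
  bit 0 = 1: r = r^2 * 5 mod 23 = 1^2 * 5 = 1*5 = 5
  bit 1 = 0: r = r^2 mod 23 = 5^2 = 2
  bit 2 = 1: r = r^2 * 5 mod 23 = 2^2 * 5 = 4*5 = 20
  bit 3 = 0: r = r^2 mod 23 = 20^2 = 9
  bit 4 = 1: r = r^2 * 5 mod 23 = 9^2 * 5 = 12*5 = 14
  -> A = 14
B = 5^5 mod 23  (bits of 5 = 101)
  bit 0 = 1: r = r^2 * 5 mod 23 = 1^2 * 5 = 1*5 = 5
  bit 1 = 0: r = r^2 mod 23 = 5^2 = 2
  bit 2 = 1: r = r^2 * 5 mod 23 = 2^2 * 5 = 4*5 = 20
  -> B = 20
s = B^a = 20^21 mod 23  (bits of 21 = 10101)
  bit 0 = 1: r = r^2 * 20 mod 23 = 1^2 * 20 = 1*20 = 20
  bit 1 = 0: r = r^2 mod 23 = 20^2 = 9
  bit 2 = 1: r = r^2 * 20 mod 23 = 9^2 * 20 = 12*20 = 10
  bit 3 = 0: r = r^2 mod 23 = 10^2 = 8
  bit 4 = 1: r = r^2 * 20 mod 23 = 8^2 * 20 = 18*20 = 15
  -> s = B^a = 15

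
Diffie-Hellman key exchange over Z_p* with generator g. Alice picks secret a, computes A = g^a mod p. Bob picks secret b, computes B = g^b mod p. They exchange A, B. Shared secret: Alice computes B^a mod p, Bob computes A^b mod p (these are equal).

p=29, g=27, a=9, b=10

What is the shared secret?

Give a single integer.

A = 27^9 mod 29  (bits of 9 = 1001)
  bit 0 = 1: r = r^2 * 27 mod 29 = 1^2 * 27 = 1*27 = 27
  bit 1 = 0: r = r^2 mod 29 = 27^2 = 4
  bit 2 = 0: r = r^2 mod 29 = 4^2 = 16
  bit 3 = 1: r = r^2 * 27 mod 29 = 16^2 * 27 = 24*27 = 10
  -> A = 10
B = 27^10 mod 29  (bits of 10 = 1010)
  bit 0 = 1: r = r^2 * 27 mod 29 = 1^2 * 27 = 1*27 = 27
  bit 1 = 0: r = r^2 mod 29 = 27^2 = 4
  bit 2 = 1: r = r^2 * 27 mod 29 = 4^2 * 27 = 16*27 = 26
  bit 3 = 0: r = r^2 mod 29 = 26^2 = 9
  -> B = 9
s = B^a = 9^9 mod 29  (bits of 9 = 1001)
  bit 0 = 1: r = r^2 * 9 mod 29 = 1^2 * 9 = 1*9 = 9
  bit 1 = 0: r = r^2 mod 29 = 9^2 = 23
  bit 2 = 0: r = r^2 mod 29 = 23^2 = 7
  bit 3 = 1: r = r^2 * 9 mod 29 = 7^2 * 9 = 20*9 = 6
  -> s = B^a = 6

Answer: 6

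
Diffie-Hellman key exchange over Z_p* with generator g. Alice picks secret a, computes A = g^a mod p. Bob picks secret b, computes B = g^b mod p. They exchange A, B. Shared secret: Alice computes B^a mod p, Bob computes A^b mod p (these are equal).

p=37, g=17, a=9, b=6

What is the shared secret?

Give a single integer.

Answer: 36

Derivation:
A = 17^9 mod 37  (bits of 9 = 1001)
  bit 0 = 1: r = r^2 * 17 mod 37 = 1^2 * 17 = 1*17 = 17
  bit 1 = 0: r = r^2 mod 37 = 17^2 = 30
  bit 2 = 0: r = r^2 mod 37 = 30^2 = 12
  bit 3 = 1: r = r^2 * 17 mod 37 = 12^2 * 17 = 33*17 = 6
  -> A = 6
B = 17^6 mod 37  (bits of 6 = 110)
  bit 0 = 1: r = r^2 * 17 mod 37 = 1^2 * 17 = 1*17 = 17
  bit 1 = 1: r = r^2 * 17 mod 37 = 17^2 * 17 = 30*17 = 29
  bit 2 = 0: r = r^2 mod 37 = 29^2 = 27
  -> B = 27
s = B^a = 27^9 mod 37  (bits of 9 = 1001)
  bit 0 = 1: r = r^2 * 27 mod 37 = 1^2 * 27 = 1*27 = 27
  bit 1 = 0: r = r^2 mod 37 = 27^2 = 26
  bit 2 = 0: r = r^2 mod 37 = 26^2 = 10
  bit 3 = 1: r = r^2 * 27 mod 37 = 10^2 * 27 = 26*27 = 36
  -> s = B^a = 36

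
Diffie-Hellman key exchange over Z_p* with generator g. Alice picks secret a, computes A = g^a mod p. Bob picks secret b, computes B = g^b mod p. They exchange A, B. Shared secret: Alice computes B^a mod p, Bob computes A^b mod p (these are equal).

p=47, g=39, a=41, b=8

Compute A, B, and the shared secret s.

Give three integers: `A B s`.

A = 39^41 mod 47  (bits of 41 = 101001)
  bit 0 = 1: r = r^2 * 39 mod 47 = 1^2 * 39 = 1*39 = 39
  bit 1 = 0: r = r^2 mod 47 = 39^2 = 17
  bit 2 = 1: r = r^2 * 39 mod 47 = 17^2 * 39 = 7*39 = 38
  bit 3 = 0: r = r^2 mod 47 = 38^2 = 34
  bit 4 = 0: r = r^2 mod 47 = 34^2 = 28
  bit 5 = 1: r = r^2 * 39 mod 47 = 28^2 * 39 = 32*39 = 26
  -> A = 26
B = 39^8 mod 47  (bits of 8 = 1000)
  bit 0 = 1: r = r^2 * 39 mod 47 = 1^2 * 39 = 1*39 = 39
  bit 1 = 0: r = r^2 mod 47 = 39^2 = 17
  bit 2 = 0: r = r^2 mod 47 = 17^2 = 7
  bit 3 = 0: r = r^2 mod 47 = 7^2 = 2
  -> B = 2
s = B^a = 2^41 mod 47  (bits of 41 = 101001)
  bit 0 = 1: r = r^2 * 2 mod 47 = 1^2 * 2 = 1*2 = 2
  bit 1 = 0: r = r^2 mod 47 = 2^2 = 4
  bit 2 = 1: r = r^2 * 2 mod 47 = 4^2 * 2 = 16*2 = 32
  bit 3 = 0: r = r^2 mod 47 = 32^2 = 37
  bit 4 = 0: r = r^2 mod 47 = 37^2 = 6
  bit 5 = 1: r = r^2 * 2 mod 47 = 6^2 * 2 = 36*2 = 25
  -> s = B^a = 25

Answer: 26 2 25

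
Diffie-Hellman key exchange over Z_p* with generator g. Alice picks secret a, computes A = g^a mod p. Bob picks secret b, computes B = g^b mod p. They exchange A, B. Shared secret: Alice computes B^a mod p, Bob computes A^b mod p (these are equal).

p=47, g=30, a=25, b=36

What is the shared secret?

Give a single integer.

A = 30^25 mod 47  (bits of 25 = 11001)
  bit 0 = 1: r = r^2 * 30 mod 47 = 1^2 * 30 = 1*30 = 30
  bit 1 = 1: r = r^2 * 30 mod 47 = 30^2 * 30 = 7*30 = 22
  bit 2 = 0: r = r^2 mod 47 = 22^2 = 14
  bit 3 = 0: r = r^2 mod 47 = 14^2 = 8
  bit 4 = 1: r = r^2 * 30 mod 47 = 8^2 * 30 = 17*30 = 40
  -> A = 40
B = 30^36 mod 47  (bits of 36 = 100100)
  bit 0 = 1: r = r^2 * 30 mod 47 = 1^2 * 30 = 1*30 = 30
  bit 1 = 0: r = r^2 mod 47 = 30^2 = 7
  bit 2 = 0: r = r^2 mod 47 = 7^2 = 2
  bit 3 = 1: r = r^2 * 30 mod 47 = 2^2 * 30 = 4*30 = 26
  bit 4 = 0: r = r^2 mod 47 = 26^2 = 18
  bit 5 = 0: r = r^2 mod 47 = 18^2 = 42
  -> B = 42
s = B^a = 42^25 mod 47  (bits of 25 = 11001)
  bit 0 = 1: r = r^2 * 42 mod 47 = 1^2 * 42 = 1*42 = 42
  bit 1 = 1: r = r^2 * 42 mod 47 = 42^2 * 42 = 25*42 = 16
  bit 2 = 0: r = r^2 mod 47 = 16^2 = 21
  bit 3 = 0: r = r^2 mod 47 = 21^2 = 18
  bit 4 = 1: r = r^2 * 42 mod 47 = 18^2 * 42 = 42*42 = 25
  -> s = B^a = 25

Answer: 25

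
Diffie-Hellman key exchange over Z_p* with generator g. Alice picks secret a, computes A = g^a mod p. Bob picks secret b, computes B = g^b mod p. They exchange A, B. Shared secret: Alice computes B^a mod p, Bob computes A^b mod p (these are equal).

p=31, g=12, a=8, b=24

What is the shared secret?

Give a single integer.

Answer: 4

Derivation:
A = 12^8 mod 31  (bits of 8 = 1000)
  bit 0 = 1: r = r^2 * 12 mod 31 = 1^2 * 12 = 1*12 = 12
  bit 1 = 0: r = r^2 mod 31 = 12^2 = 20
  bit 2 = 0: r = r^2 mod 31 = 20^2 = 28
  bit 3 = 0: r = r^2 mod 31 = 28^2 = 9
  -> A = 9
B = 12^24 mod 31  (bits of 24 = 11000)
  bit 0 = 1: r = r^2 * 12 mod 31 = 1^2 * 12 = 1*12 = 12
  bit 1 = 1: r = r^2 * 12 mod 31 = 12^2 * 12 = 20*12 = 23
  bit 2 = 0: r = r^2 mod 31 = 23^2 = 2
  bit 3 = 0: r = r^2 mod 31 = 2^2 = 4
  bit 4 = 0: r = r^2 mod 31 = 4^2 = 16
  -> B = 16
s = B^a = 16^8 mod 31  (bits of 8 = 1000)
  bit 0 = 1: r = r^2 * 16 mod 31 = 1^2 * 16 = 1*16 = 16
  bit 1 = 0: r = r^2 mod 31 = 16^2 = 8
  bit 2 = 0: r = r^2 mod 31 = 8^2 = 2
  bit 3 = 0: r = r^2 mod 31 = 2^2 = 4
  -> s = B^a = 4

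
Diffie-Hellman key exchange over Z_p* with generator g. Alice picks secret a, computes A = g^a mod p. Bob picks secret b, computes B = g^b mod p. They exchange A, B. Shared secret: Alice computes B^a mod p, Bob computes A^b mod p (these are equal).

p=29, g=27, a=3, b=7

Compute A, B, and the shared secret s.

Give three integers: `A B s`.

Answer: 21 17 12

Derivation:
A = 27^3 mod 29  (bits of 3 = 11)
  bit 0 = 1: r = r^2 * 27 mod 29 = 1^2 * 27 = 1*27 = 27
  bit 1 = 1: r = r^2 * 27 mod 29 = 27^2 * 27 = 4*27 = 21
  -> A = 21
B = 27^7 mod 29  (bits of 7 = 111)
  bit 0 = 1: r = r^2 * 27 mod 29 = 1^2 * 27 = 1*27 = 27
  bit 1 = 1: r = r^2 * 27 mod 29 = 27^2 * 27 = 4*27 = 21
  bit 2 = 1: r = r^2 * 27 mod 29 = 21^2 * 27 = 6*27 = 17
  -> B = 17
s = B^a = 17^3 mod 29  (bits of 3 = 11)
  bit 0 = 1: r = r^2 * 17 mod 29 = 1^2 * 17 = 1*17 = 17
  bit 1 = 1: r = r^2 * 17 mod 29 = 17^2 * 17 = 28*17 = 12
  -> s = B^a = 12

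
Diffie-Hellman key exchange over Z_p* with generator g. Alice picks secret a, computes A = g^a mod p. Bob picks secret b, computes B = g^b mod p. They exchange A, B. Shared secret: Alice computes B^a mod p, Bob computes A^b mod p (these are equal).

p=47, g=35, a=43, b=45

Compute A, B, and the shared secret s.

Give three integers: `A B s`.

A = 35^43 mod 47  (bits of 43 = 101011)
  bit 0 = 1: r = r^2 * 35 mod 47 = 1^2 * 35 = 1*35 = 35
  bit 1 = 0: r = r^2 mod 47 = 35^2 = 3
  bit 2 = 1: r = r^2 * 35 mod 47 = 3^2 * 35 = 9*35 = 33
  bit 3 = 0: r = r^2 mod 47 = 33^2 = 8
  bit 4 = 1: r = r^2 * 35 mod 47 = 8^2 * 35 = 17*35 = 31
  bit 5 = 1: r = r^2 * 35 mod 47 = 31^2 * 35 = 21*35 = 30
  -> A = 30
B = 35^45 mod 47  (bits of 45 = 101101)
  bit 0 = 1: r = r^2 * 35 mod 47 = 1^2 * 35 = 1*35 = 35
  bit 1 = 0: r = r^2 mod 47 = 35^2 = 3
  bit 2 = 1: r = r^2 * 35 mod 47 = 3^2 * 35 = 9*35 = 33
  bit 3 = 1: r = r^2 * 35 mod 47 = 33^2 * 35 = 8*35 = 45
  bit 4 = 0: r = r^2 mod 47 = 45^2 = 4
  bit 5 = 1: r = r^2 * 35 mod 47 = 4^2 * 35 = 16*35 = 43
  -> B = 43
s = B^a = 43^43 mod 47  (bits of 43 = 101011)
  bit 0 = 1: r = r^2 * 43 mod 47 = 1^2 * 43 = 1*43 = 43
  bit 1 = 0: r = r^2 mod 47 = 43^2 = 16
  bit 2 = 1: r = r^2 * 43 mod 47 = 16^2 * 43 = 21*43 = 10
  bit 3 = 0: r = r^2 mod 47 = 10^2 = 6
  bit 4 = 1: r = r^2 * 43 mod 47 = 6^2 * 43 = 36*43 = 44
  bit 5 = 1: r = r^2 * 43 mod 47 = 44^2 * 43 = 9*43 = 11
  -> s = B^a = 11

Answer: 30 43 11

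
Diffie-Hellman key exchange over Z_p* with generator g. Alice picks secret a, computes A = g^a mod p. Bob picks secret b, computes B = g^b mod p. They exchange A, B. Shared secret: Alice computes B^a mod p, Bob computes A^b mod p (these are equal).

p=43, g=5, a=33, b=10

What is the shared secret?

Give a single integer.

Answer: 35

Derivation:
A = 5^33 mod 43  (bits of 33 = 100001)
  bit 0 = 1: r = r^2 * 5 mod 43 = 1^2 * 5 = 1*5 = 5
  bit 1 = 0: r = r^2 mod 43 = 5^2 = 25
  bit 2 = 0: r = r^2 mod 43 = 25^2 = 23
  bit 3 = 0: r = r^2 mod 43 = 23^2 = 13
  bit 4 = 0: r = r^2 mod 43 = 13^2 = 40
  bit 5 = 1: r = r^2 * 5 mod 43 = 40^2 * 5 = 9*5 = 2
  -> A = 2
B = 5^10 mod 43  (bits of 10 = 1010)
  bit 0 = 1: r = r^2 * 5 mod 43 = 1^2 * 5 = 1*5 = 5
  bit 1 = 0: r = r^2 mod 43 = 5^2 = 25
  bit 2 = 1: r = r^2 * 5 mod 43 = 25^2 * 5 = 23*5 = 29
  bit 3 = 0: r = r^2 mod 43 = 29^2 = 24
  -> B = 24
s = B^a = 24^33 mod 43  (bits of 33 = 100001)
  bit 0 = 1: r = r^2 * 24 mod 43 = 1^2 * 24 = 1*24 = 24
  bit 1 = 0: r = r^2 mod 43 = 24^2 = 17
  bit 2 = 0: r = r^2 mod 43 = 17^2 = 31
  bit 3 = 0: r = r^2 mod 43 = 31^2 = 15
  bit 4 = 0: r = r^2 mod 43 = 15^2 = 10
  bit 5 = 1: r = r^2 * 24 mod 43 = 10^2 * 24 = 14*24 = 35
  -> s = B^a = 35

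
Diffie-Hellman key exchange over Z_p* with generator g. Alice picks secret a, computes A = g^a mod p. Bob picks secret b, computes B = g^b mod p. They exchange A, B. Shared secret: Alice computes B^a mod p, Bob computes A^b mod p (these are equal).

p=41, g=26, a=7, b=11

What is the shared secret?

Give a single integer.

A = 26^7 mod 41  (bits of 7 = 111)
  bit 0 = 1: r = r^2 * 26 mod 41 = 1^2 * 26 = 1*26 = 26
  bit 1 = 1: r = r^2 * 26 mod 41 = 26^2 * 26 = 20*26 = 28
  bit 2 = 1: r = r^2 * 26 mod 41 = 28^2 * 26 = 5*26 = 7
  -> A = 7
B = 26^11 mod 41  (bits of 11 = 1011)
  bit 0 = 1: r = r^2 * 26 mod 41 = 1^2 * 26 = 1*26 = 26
  bit 1 = 0: r = r^2 mod 41 = 26^2 = 20
  bit 2 = 1: r = r^2 * 26 mod 41 = 20^2 * 26 = 31*26 = 27
  bit 3 = 1: r = r^2 * 26 mod 41 = 27^2 * 26 = 32*26 = 12
  -> B = 12
s = B^a = 12^7 mod 41  (bits of 7 = 111)
  bit 0 = 1: r = r^2 * 12 mod 41 = 1^2 * 12 = 1*12 = 12
  bit 1 = 1: r = r^2 * 12 mod 41 = 12^2 * 12 = 21*12 = 6
  bit 2 = 1: r = r^2 * 12 mod 41 = 6^2 * 12 = 36*12 = 22
  -> s = B^a = 22

Answer: 22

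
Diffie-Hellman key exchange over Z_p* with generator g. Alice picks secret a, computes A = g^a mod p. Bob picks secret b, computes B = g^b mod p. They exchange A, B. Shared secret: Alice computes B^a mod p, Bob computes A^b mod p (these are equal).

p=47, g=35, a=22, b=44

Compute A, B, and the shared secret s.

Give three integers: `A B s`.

Answer: 4 16 3

Derivation:
A = 35^22 mod 47  (bits of 22 = 10110)
  bit 0 = 1: r = r^2 * 35 mod 47 = 1^2 * 35 = 1*35 = 35
  bit 1 = 0: r = r^2 mod 47 = 35^2 = 3
  bit 2 = 1: r = r^2 * 35 mod 47 = 3^2 * 35 = 9*35 = 33
  bit 3 = 1: r = r^2 * 35 mod 47 = 33^2 * 35 = 8*35 = 45
  bit 4 = 0: r = r^2 mod 47 = 45^2 = 4
  -> A = 4
B = 35^44 mod 47  (bits of 44 = 101100)
  bit 0 = 1: r = r^2 * 35 mod 47 = 1^2 * 35 = 1*35 = 35
  bit 1 = 0: r = r^2 mod 47 = 35^2 = 3
  bit 2 = 1: r = r^2 * 35 mod 47 = 3^2 * 35 = 9*35 = 33
  bit 3 = 1: r = r^2 * 35 mod 47 = 33^2 * 35 = 8*35 = 45
  bit 4 = 0: r = r^2 mod 47 = 45^2 = 4
  bit 5 = 0: r = r^2 mod 47 = 4^2 = 16
  -> B = 16
s = B^a = 16^22 mod 47  (bits of 22 = 10110)
  bit 0 = 1: r = r^2 * 16 mod 47 = 1^2 * 16 = 1*16 = 16
  bit 1 = 0: r = r^2 mod 47 = 16^2 = 21
  bit 2 = 1: r = r^2 * 16 mod 47 = 21^2 * 16 = 18*16 = 6
  bit 3 = 1: r = r^2 * 16 mod 47 = 6^2 * 16 = 36*16 = 12
  bit 4 = 0: r = r^2 mod 47 = 12^2 = 3
  -> s = B^a = 3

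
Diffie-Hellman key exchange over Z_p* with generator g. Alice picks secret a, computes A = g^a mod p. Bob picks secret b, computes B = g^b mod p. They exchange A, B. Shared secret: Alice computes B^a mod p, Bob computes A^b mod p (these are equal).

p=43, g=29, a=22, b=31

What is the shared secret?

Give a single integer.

Answer: 13

Derivation:
A = 29^22 mod 43  (bits of 22 = 10110)
  bit 0 = 1: r = r^2 * 29 mod 43 = 1^2 * 29 = 1*29 = 29
  bit 1 = 0: r = r^2 mod 43 = 29^2 = 24
  bit 2 = 1: r = r^2 * 29 mod 43 = 24^2 * 29 = 17*29 = 20
  bit 3 = 1: r = r^2 * 29 mod 43 = 20^2 * 29 = 13*29 = 33
  bit 4 = 0: r = r^2 mod 43 = 33^2 = 14
  -> A = 14
B = 29^31 mod 43  (bits of 31 = 11111)
  bit 0 = 1: r = r^2 * 29 mod 43 = 1^2 * 29 = 1*29 = 29
  bit 1 = 1: r = r^2 * 29 mod 43 = 29^2 * 29 = 24*29 = 8
  bit 2 = 1: r = r^2 * 29 mod 43 = 8^2 * 29 = 21*29 = 7
  bit 3 = 1: r = r^2 * 29 mod 43 = 7^2 * 29 = 6*29 = 2
  bit 4 = 1: r = r^2 * 29 mod 43 = 2^2 * 29 = 4*29 = 30
  -> B = 30
s = B^a = 30^22 mod 43  (bits of 22 = 10110)
  bit 0 = 1: r = r^2 * 30 mod 43 = 1^2 * 30 = 1*30 = 30
  bit 1 = 0: r = r^2 mod 43 = 30^2 = 40
  bit 2 = 1: r = r^2 * 30 mod 43 = 40^2 * 30 = 9*30 = 12
  bit 3 = 1: r = r^2 * 30 mod 43 = 12^2 * 30 = 15*30 = 20
  bit 4 = 0: r = r^2 mod 43 = 20^2 = 13
  -> s = B^a = 13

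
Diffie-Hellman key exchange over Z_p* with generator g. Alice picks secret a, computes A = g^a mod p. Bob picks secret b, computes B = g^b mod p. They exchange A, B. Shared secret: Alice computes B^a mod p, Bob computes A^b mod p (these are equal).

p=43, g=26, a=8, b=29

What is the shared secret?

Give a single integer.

Answer: 17

Derivation:
A = 26^8 mod 43  (bits of 8 = 1000)
  bit 0 = 1: r = r^2 * 26 mod 43 = 1^2 * 26 = 1*26 = 26
  bit 1 = 0: r = r^2 mod 43 = 26^2 = 31
  bit 2 = 0: r = r^2 mod 43 = 31^2 = 15
  bit 3 = 0: r = r^2 mod 43 = 15^2 = 10
  -> A = 10
B = 26^29 mod 43  (bits of 29 = 11101)
  bit 0 = 1: r = r^2 * 26 mod 43 = 1^2 * 26 = 1*26 = 26
  bit 1 = 1: r = r^2 * 26 mod 43 = 26^2 * 26 = 31*26 = 32
  bit 2 = 1: r = r^2 * 26 mod 43 = 32^2 * 26 = 35*26 = 7
  bit 3 = 0: r = r^2 mod 43 = 7^2 = 6
  bit 4 = 1: r = r^2 * 26 mod 43 = 6^2 * 26 = 36*26 = 33
  -> B = 33
s = B^a = 33^8 mod 43  (bits of 8 = 1000)
  bit 0 = 1: r = r^2 * 33 mod 43 = 1^2 * 33 = 1*33 = 33
  bit 1 = 0: r = r^2 mod 43 = 33^2 = 14
  bit 2 = 0: r = r^2 mod 43 = 14^2 = 24
  bit 3 = 0: r = r^2 mod 43 = 24^2 = 17
  -> s = B^a = 17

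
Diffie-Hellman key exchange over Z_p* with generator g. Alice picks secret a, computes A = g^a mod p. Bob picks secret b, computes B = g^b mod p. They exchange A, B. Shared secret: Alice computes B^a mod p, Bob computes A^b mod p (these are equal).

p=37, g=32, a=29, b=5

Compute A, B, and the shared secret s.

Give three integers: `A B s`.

A = 32^29 mod 37  (bits of 29 = 11101)
  bit 0 = 1: r = r^2 * 32 mod 37 = 1^2 * 32 = 1*32 = 32
  bit 1 = 1: r = r^2 * 32 mod 37 = 32^2 * 32 = 25*32 = 23
  bit 2 = 1: r = r^2 * 32 mod 37 = 23^2 * 32 = 11*32 = 19
  bit 3 = 0: r = r^2 mod 37 = 19^2 = 28
  bit 4 = 1: r = r^2 * 32 mod 37 = 28^2 * 32 = 7*32 = 2
  -> A = 2
B = 32^5 mod 37  (bits of 5 = 101)
  bit 0 = 1: r = r^2 * 32 mod 37 = 1^2 * 32 = 1*32 = 32
  bit 1 = 0: r = r^2 mod 37 = 32^2 = 25
  bit 2 = 1: r = r^2 * 32 mod 37 = 25^2 * 32 = 33*32 = 20
  -> B = 20
s = B^a = 20^29 mod 37  (bits of 29 = 11101)
  bit 0 = 1: r = r^2 * 20 mod 37 = 1^2 * 20 = 1*20 = 20
  bit 1 = 1: r = r^2 * 20 mod 37 = 20^2 * 20 = 30*20 = 8
  bit 2 = 1: r = r^2 * 20 mod 37 = 8^2 * 20 = 27*20 = 22
  bit 3 = 0: r = r^2 mod 37 = 22^2 = 3
  bit 4 = 1: r = r^2 * 20 mod 37 = 3^2 * 20 = 9*20 = 32
  -> s = B^a = 32

Answer: 2 20 32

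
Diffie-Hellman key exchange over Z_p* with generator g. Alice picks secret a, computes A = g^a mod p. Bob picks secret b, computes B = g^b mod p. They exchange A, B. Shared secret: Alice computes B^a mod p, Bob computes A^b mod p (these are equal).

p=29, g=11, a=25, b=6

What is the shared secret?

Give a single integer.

Answer: 22

Derivation:
A = 11^25 mod 29  (bits of 25 = 11001)
  bit 0 = 1: r = r^2 * 11 mod 29 = 1^2 * 11 = 1*11 = 11
  bit 1 = 1: r = r^2 * 11 mod 29 = 11^2 * 11 = 5*11 = 26
  bit 2 = 0: r = r^2 mod 29 = 26^2 = 9
  bit 3 = 0: r = r^2 mod 29 = 9^2 = 23
  bit 4 = 1: r = r^2 * 11 mod 29 = 23^2 * 11 = 7*11 = 19
  -> A = 19
B = 11^6 mod 29  (bits of 6 = 110)
  bit 0 = 1: r = r^2 * 11 mod 29 = 1^2 * 11 = 1*11 = 11
  bit 1 = 1: r = r^2 * 11 mod 29 = 11^2 * 11 = 5*11 = 26
  bit 2 = 0: r = r^2 mod 29 = 26^2 = 9
  -> B = 9
s = B^a = 9^25 mod 29  (bits of 25 = 11001)
  bit 0 = 1: r = r^2 * 9 mod 29 = 1^2 * 9 = 1*9 = 9
  bit 1 = 1: r = r^2 * 9 mod 29 = 9^2 * 9 = 23*9 = 4
  bit 2 = 0: r = r^2 mod 29 = 4^2 = 16
  bit 3 = 0: r = r^2 mod 29 = 16^2 = 24
  bit 4 = 1: r = r^2 * 9 mod 29 = 24^2 * 9 = 25*9 = 22
  -> s = B^a = 22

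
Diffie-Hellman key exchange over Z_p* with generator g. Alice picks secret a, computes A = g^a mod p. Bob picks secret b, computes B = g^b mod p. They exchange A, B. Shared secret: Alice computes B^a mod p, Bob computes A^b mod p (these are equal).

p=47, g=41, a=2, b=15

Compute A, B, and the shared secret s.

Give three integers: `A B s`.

Answer: 36 45 4

Derivation:
A = 41^2 mod 47  (bits of 2 = 10)
  bit 0 = 1: r = r^2 * 41 mod 47 = 1^2 * 41 = 1*41 = 41
  bit 1 = 0: r = r^2 mod 47 = 41^2 = 36
  -> A = 36
B = 41^15 mod 47  (bits of 15 = 1111)
  bit 0 = 1: r = r^2 * 41 mod 47 = 1^2 * 41 = 1*41 = 41
  bit 1 = 1: r = r^2 * 41 mod 47 = 41^2 * 41 = 36*41 = 19
  bit 2 = 1: r = r^2 * 41 mod 47 = 19^2 * 41 = 32*41 = 43
  bit 3 = 1: r = r^2 * 41 mod 47 = 43^2 * 41 = 16*41 = 45
  -> B = 45
s = B^a = 45^2 mod 47  (bits of 2 = 10)
  bit 0 = 1: r = r^2 * 45 mod 47 = 1^2 * 45 = 1*45 = 45
  bit 1 = 0: r = r^2 mod 47 = 45^2 = 4
  -> s = B^a = 4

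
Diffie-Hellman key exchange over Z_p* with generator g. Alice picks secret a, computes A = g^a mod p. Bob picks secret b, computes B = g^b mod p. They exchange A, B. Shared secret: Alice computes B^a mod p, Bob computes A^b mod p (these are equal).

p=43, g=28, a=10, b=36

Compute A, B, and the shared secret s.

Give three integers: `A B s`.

A = 28^10 mod 43  (bits of 10 = 1010)
  bit 0 = 1: r = r^2 * 28 mod 43 = 1^2 * 28 = 1*28 = 28
  bit 1 = 0: r = r^2 mod 43 = 28^2 = 10
  bit 2 = 1: r = r^2 * 28 mod 43 = 10^2 * 28 = 14*28 = 5
  bit 3 = 0: r = r^2 mod 43 = 5^2 = 25
  -> A = 25
B = 28^36 mod 43  (bits of 36 = 100100)
  bit 0 = 1: r = r^2 * 28 mod 43 = 1^2 * 28 = 1*28 = 28
  bit 1 = 0: r = r^2 mod 43 = 28^2 = 10
  bit 2 = 0: r = r^2 mod 43 = 10^2 = 14
  bit 3 = 1: r = r^2 * 28 mod 43 = 14^2 * 28 = 24*28 = 27
  bit 4 = 0: r = r^2 mod 43 = 27^2 = 41
  bit 5 = 0: r = r^2 mod 43 = 41^2 = 4
  -> B = 4
s = B^a = 4^10 mod 43  (bits of 10 = 1010)
  bit 0 = 1: r = r^2 * 4 mod 43 = 1^2 * 4 = 1*4 = 4
  bit 1 = 0: r = r^2 mod 43 = 4^2 = 16
  bit 2 = 1: r = r^2 * 4 mod 43 = 16^2 * 4 = 41*4 = 35
  bit 3 = 0: r = r^2 mod 43 = 35^2 = 21
  -> s = B^a = 21

Answer: 25 4 21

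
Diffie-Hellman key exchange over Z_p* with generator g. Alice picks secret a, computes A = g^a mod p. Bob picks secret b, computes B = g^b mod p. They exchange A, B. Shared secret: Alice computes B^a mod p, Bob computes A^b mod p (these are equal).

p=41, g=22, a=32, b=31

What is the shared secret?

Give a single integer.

Answer: 10

Derivation:
A = 22^32 mod 41  (bits of 32 = 100000)
  bit 0 = 1: r = r^2 * 22 mod 41 = 1^2 * 22 = 1*22 = 22
  bit 1 = 0: r = r^2 mod 41 = 22^2 = 33
  bit 2 = 0: r = r^2 mod 41 = 33^2 = 23
  bit 3 = 0: r = r^2 mod 41 = 23^2 = 37
  bit 4 = 0: r = r^2 mod 41 = 37^2 = 16
  bit 5 = 0: r = r^2 mod 41 = 16^2 = 10
  -> A = 10
B = 22^31 mod 41  (bits of 31 = 11111)
  bit 0 = 1: r = r^2 * 22 mod 41 = 1^2 * 22 = 1*22 = 22
  bit 1 = 1: r = r^2 * 22 mod 41 = 22^2 * 22 = 33*22 = 29
  bit 2 = 1: r = r^2 * 22 mod 41 = 29^2 * 22 = 21*22 = 11
  bit 3 = 1: r = r^2 * 22 mod 41 = 11^2 * 22 = 39*22 = 38
  bit 4 = 1: r = r^2 * 22 mod 41 = 38^2 * 22 = 9*22 = 34
  -> B = 34
s = B^a = 34^32 mod 41  (bits of 32 = 100000)
  bit 0 = 1: r = r^2 * 34 mod 41 = 1^2 * 34 = 1*34 = 34
  bit 1 = 0: r = r^2 mod 41 = 34^2 = 8
  bit 2 = 0: r = r^2 mod 41 = 8^2 = 23
  bit 3 = 0: r = r^2 mod 41 = 23^2 = 37
  bit 4 = 0: r = r^2 mod 41 = 37^2 = 16
  bit 5 = 0: r = r^2 mod 41 = 16^2 = 10
  -> s = B^a = 10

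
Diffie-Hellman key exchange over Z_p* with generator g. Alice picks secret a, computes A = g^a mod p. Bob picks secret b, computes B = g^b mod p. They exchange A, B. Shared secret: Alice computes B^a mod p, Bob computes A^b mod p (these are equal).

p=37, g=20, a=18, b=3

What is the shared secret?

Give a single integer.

A = 20^18 mod 37  (bits of 18 = 10010)
  bit 0 = 1: r = r^2 * 20 mod 37 = 1^2 * 20 = 1*20 = 20
  bit 1 = 0: r = r^2 mod 37 = 20^2 = 30
  bit 2 = 0: r = r^2 mod 37 = 30^2 = 12
  bit 3 = 1: r = r^2 * 20 mod 37 = 12^2 * 20 = 33*20 = 31
  bit 4 = 0: r = r^2 mod 37 = 31^2 = 36
  -> A = 36
B = 20^3 mod 37  (bits of 3 = 11)
  bit 0 = 1: r = r^2 * 20 mod 37 = 1^2 * 20 = 1*20 = 20
  bit 1 = 1: r = r^2 * 20 mod 37 = 20^2 * 20 = 30*20 = 8
  -> B = 8
s = B^a = 8^18 mod 37  (bits of 18 = 10010)
  bit 0 = 1: r = r^2 * 8 mod 37 = 1^2 * 8 = 1*8 = 8
  bit 1 = 0: r = r^2 mod 37 = 8^2 = 27
  bit 2 = 0: r = r^2 mod 37 = 27^2 = 26
  bit 3 = 1: r = r^2 * 8 mod 37 = 26^2 * 8 = 10*8 = 6
  bit 4 = 0: r = r^2 mod 37 = 6^2 = 36
  -> s = B^a = 36

Answer: 36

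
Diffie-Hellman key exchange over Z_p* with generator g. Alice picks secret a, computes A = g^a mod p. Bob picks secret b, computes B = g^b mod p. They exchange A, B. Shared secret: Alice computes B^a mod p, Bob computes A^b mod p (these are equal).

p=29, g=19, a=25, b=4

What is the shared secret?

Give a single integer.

Answer: 16

Derivation:
A = 19^25 mod 29  (bits of 25 = 11001)
  bit 0 = 1: r = r^2 * 19 mod 29 = 1^2 * 19 = 1*19 = 19
  bit 1 = 1: r = r^2 * 19 mod 29 = 19^2 * 19 = 13*19 = 15
  bit 2 = 0: r = r^2 mod 29 = 15^2 = 22
  bit 3 = 0: r = r^2 mod 29 = 22^2 = 20
  bit 4 = 1: r = r^2 * 19 mod 29 = 20^2 * 19 = 23*19 = 2
  -> A = 2
B = 19^4 mod 29  (bits of 4 = 100)
  bit 0 = 1: r = r^2 * 19 mod 29 = 1^2 * 19 = 1*19 = 19
  bit 1 = 0: r = r^2 mod 29 = 19^2 = 13
  bit 2 = 0: r = r^2 mod 29 = 13^2 = 24
  -> B = 24
s = B^a = 24^25 mod 29  (bits of 25 = 11001)
  bit 0 = 1: r = r^2 * 24 mod 29 = 1^2 * 24 = 1*24 = 24
  bit 1 = 1: r = r^2 * 24 mod 29 = 24^2 * 24 = 25*24 = 20
  bit 2 = 0: r = r^2 mod 29 = 20^2 = 23
  bit 3 = 0: r = r^2 mod 29 = 23^2 = 7
  bit 4 = 1: r = r^2 * 24 mod 29 = 7^2 * 24 = 20*24 = 16
  -> s = B^a = 16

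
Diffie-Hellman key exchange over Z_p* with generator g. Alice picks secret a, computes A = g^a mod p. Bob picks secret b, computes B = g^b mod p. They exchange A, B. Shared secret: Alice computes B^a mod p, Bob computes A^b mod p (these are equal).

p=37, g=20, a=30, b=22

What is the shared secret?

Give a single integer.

A = 20^30 mod 37  (bits of 30 = 11110)
  bit 0 = 1: r = r^2 * 20 mod 37 = 1^2 * 20 = 1*20 = 20
  bit 1 = 1: r = r^2 * 20 mod 37 = 20^2 * 20 = 30*20 = 8
  bit 2 = 1: r = r^2 * 20 mod 37 = 8^2 * 20 = 27*20 = 22
  bit 3 = 1: r = r^2 * 20 mod 37 = 22^2 * 20 = 3*20 = 23
  bit 4 = 0: r = r^2 mod 37 = 23^2 = 11
  -> A = 11
B = 20^22 mod 37  (bits of 22 = 10110)
  bit 0 = 1: r = r^2 * 20 mod 37 = 1^2 * 20 = 1*20 = 20
  bit 1 = 0: r = r^2 mod 37 = 20^2 = 30
  bit 2 = 1: r = r^2 * 20 mod 37 = 30^2 * 20 = 12*20 = 18
  bit 3 = 1: r = r^2 * 20 mod 37 = 18^2 * 20 = 28*20 = 5
  bit 4 = 0: r = r^2 mod 37 = 5^2 = 25
  -> B = 25
s = B^a = 25^30 mod 37  (bits of 30 = 11110)
  bit 0 = 1: r = r^2 * 25 mod 37 = 1^2 * 25 = 1*25 = 25
  bit 1 = 1: r = r^2 * 25 mod 37 = 25^2 * 25 = 33*25 = 11
  bit 2 = 1: r = r^2 * 25 mod 37 = 11^2 * 25 = 10*25 = 28
  bit 3 = 1: r = r^2 * 25 mod 37 = 28^2 * 25 = 7*25 = 27
  bit 4 = 0: r = r^2 mod 37 = 27^2 = 26
  -> s = B^a = 26

Answer: 26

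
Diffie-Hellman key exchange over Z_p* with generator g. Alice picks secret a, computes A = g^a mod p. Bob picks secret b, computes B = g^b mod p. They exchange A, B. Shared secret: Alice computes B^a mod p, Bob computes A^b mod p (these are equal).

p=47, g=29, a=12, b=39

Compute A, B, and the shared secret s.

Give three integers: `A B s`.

Answer: 21 39 14

Derivation:
A = 29^12 mod 47  (bits of 12 = 1100)
  bit 0 = 1: r = r^2 * 29 mod 47 = 1^2 * 29 = 1*29 = 29
  bit 1 = 1: r = r^2 * 29 mod 47 = 29^2 * 29 = 42*29 = 43
  bit 2 = 0: r = r^2 mod 47 = 43^2 = 16
  bit 3 = 0: r = r^2 mod 47 = 16^2 = 21
  -> A = 21
B = 29^39 mod 47  (bits of 39 = 100111)
  bit 0 = 1: r = r^2 * 29 mod 47 = 1^2 * 29 = 1*29 = 29
  bit 1 = 0: r = r^2 mod 47 = 29^2 = 42
  bit 2 = 0: r = r^2 mod 47 = 42^2 = 25
  bit 3 = 1: r = r^2 * 29 mod 47 = 25^2 * 29 = 14*29 = 30
  bit 4 = 1: r = r^2 * 29 mod 47 = 30^2 * 29 = 7*29 = 15
  bit 5 = 1: r = r^2 * 29 mod 47 = 15^2 * 29 = 37*29 = 39
  -> B = 39
s = B^a = 39^12 mod 47  (bits of 12 = 1100)
  bit 0 = 1: r = r^2 * 39 mod 47 = 1^2 * 39 = 1*39 = 39
  bit 1 = 1: r = r^2 * 39 mod 47 = 39^2 * 39 = 17*39 = 5
  bit 2 = 0: r = r^2 mod 47 = 5^2 = 25
  bit 3 = 0: r = r^2 mod 47 = 25^2 = 14
  -> s = B^a = 14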